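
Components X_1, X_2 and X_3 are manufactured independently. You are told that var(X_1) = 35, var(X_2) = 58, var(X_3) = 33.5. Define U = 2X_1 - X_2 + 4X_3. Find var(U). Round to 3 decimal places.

734.000

By independence, var(U) = (2)²var(X_1) + (-1)²var(X_2) + (4)²var(X_3)
= (2)²·35 + (-1)²·58 + (4)²·33.5 = 734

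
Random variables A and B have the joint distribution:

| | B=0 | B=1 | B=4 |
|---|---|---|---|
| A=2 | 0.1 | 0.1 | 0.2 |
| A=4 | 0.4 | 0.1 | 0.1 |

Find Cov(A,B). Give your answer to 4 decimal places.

-0.6800

E[A] = 3.2,  E[B] = 1.4
E[AB] = 3.8
Cov(A,B) = E[AB] − E[A]E[B] = 3.8 − (3.2)(1.4) = -0.68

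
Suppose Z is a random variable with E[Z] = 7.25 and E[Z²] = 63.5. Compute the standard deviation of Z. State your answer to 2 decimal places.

3.31

var(Z) = 63.5 − (7.25)² = 10.9375
SD(Z) = √10.9375 ≈ 3.31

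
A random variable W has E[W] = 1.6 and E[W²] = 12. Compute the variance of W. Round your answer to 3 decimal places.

9.440

V(W) = 12 − (1.6)² = 9.44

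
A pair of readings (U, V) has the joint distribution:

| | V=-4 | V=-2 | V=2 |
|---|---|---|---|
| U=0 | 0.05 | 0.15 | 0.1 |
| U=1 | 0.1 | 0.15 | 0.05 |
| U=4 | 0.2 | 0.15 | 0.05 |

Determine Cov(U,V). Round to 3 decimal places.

-0.990

E[U] = 1.9,  E[V] = -1.9
E[UV] = -4.6
Cov(U,V) = E[UV] − E[U]E[V] = -4.6 − (1.9)(-1.9) = -0.99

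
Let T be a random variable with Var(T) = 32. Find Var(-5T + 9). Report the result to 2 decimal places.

Var(-5T + 9) = (-5)²·Var(T) = 25·32 = 800

800.00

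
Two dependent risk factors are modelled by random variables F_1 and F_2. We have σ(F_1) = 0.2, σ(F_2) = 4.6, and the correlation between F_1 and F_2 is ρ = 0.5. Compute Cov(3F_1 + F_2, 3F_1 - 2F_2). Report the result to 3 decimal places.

-43.340

Var(F_1) = (0.2)² = 0.04;  Var(F_2) = (4.6)² = 21.16
Cov(F_1,F_2) = ρ·σ(F_1)·σ(F_2) = 0.5·0.2·4.6 = 0.46
Cov(3F_1 + F_2, 3F_1 - 2F_2) = (3)(3)Var(F_1) + (1)(-2)Var(F_2) + [(3)(-2) + (1)(3)]Cov(F_1,F_2)
= 9·0.04 + -2·21.16 + -3·0.46 = -43.34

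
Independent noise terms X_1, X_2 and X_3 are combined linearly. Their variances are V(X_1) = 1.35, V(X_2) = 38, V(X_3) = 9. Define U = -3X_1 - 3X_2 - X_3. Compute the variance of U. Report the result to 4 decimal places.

363.1500

By independence, V(U) = (-3)²V(X_1) + (-3)²V(X_2) + (-1)²V(X_3)
= (-3)²·1.35 + (-3)²·38 + (-1)²·9 = 363.15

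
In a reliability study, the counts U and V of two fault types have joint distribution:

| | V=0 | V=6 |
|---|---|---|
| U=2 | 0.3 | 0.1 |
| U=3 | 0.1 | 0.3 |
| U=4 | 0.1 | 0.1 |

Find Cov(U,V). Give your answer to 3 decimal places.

E[U] = 2.8,  E[V] = 3
E[UV] = 9
Cov(U,V) = E[UV] − E[U]E[V] = 9 − (2.8)(3) = 0.6

0.600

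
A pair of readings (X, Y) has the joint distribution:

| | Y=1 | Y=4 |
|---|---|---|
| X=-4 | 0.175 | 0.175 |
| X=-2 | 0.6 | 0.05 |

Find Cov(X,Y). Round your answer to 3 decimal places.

-0.578

E[X] = -2.7,  E[Y] = 1.675
E[XY] = -5.1
Cov(X,Y) = E[XY] − E[X]E[Y] = -5.1 − (-2.7)(1.675) = -0.5775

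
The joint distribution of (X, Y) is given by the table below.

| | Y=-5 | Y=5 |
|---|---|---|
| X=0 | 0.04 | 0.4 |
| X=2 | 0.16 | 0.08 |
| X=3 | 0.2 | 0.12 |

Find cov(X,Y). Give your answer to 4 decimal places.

E[X] = 1.44,  E[Y] = 1
E[XY] = -2
cov(X,Y) = E[XY] − E[X]E[Y] = -2 − (1.44)(1) = -3.44

-3.4400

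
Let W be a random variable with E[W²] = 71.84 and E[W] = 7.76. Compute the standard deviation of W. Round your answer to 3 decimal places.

Var(W) = 71.84 − (7.76)² = 11.6224
SD(W) = √11.6224 ≈ 3.409

3.409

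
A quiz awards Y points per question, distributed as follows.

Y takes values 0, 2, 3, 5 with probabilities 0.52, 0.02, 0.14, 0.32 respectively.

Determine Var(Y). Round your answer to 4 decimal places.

5.0964

E[Y] = (0)(0.52) + (2)(0.02) + (3)(0.14) + (5)(0.32) = 2.06
E[Y²] = (0)²(0.52) + (2)²(0.02) + (3)²(0.14) + (5)²(0.32) = 9.34
Var(Y) = E[Y²] − (E[Y])² = 9.34 − (2.06)² = 5.0964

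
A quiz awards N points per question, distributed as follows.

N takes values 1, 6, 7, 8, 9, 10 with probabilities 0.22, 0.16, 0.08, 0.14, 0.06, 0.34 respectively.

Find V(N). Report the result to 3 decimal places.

11.480

E[N] = (1)(0.22) + (6)(0.16) + (7)(0.08) + (8)(0.14) + (9)(0.06) + (10)(0.34) = 6.8
E[N²] = (1)²(0.22) + (6)²(0.16) + (7)²(0.08) + (8)²(0.14) + (9)²(0.06) + (10)²(0.34) = 57.72
V(N) = E[N²] − (E[N])² = 57.72 − (6.8)² = 11.48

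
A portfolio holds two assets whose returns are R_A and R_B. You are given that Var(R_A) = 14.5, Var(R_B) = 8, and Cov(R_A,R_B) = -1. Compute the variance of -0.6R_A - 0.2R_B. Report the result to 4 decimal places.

5.3000

Var(-0.6R_A - 0.2R_B) = (-0.6)²·Var(R_A) + (-0.2)²·Var(R_B) + 2·(-0.6)·(-0.2)·Cov(R_A,R_B)
= 0.36·14.5 + 0.04·8 + 0.24·-1 = 5.3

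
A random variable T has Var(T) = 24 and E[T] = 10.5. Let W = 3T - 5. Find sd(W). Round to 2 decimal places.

Var(3T - 5) = (3)²·24 = 216
sd(W) = √216 ≈ 14.70

14.70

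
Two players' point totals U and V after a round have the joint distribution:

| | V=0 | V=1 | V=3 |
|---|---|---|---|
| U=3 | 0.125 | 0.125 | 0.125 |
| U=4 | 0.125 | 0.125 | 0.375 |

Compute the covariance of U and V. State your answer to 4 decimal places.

0.1563

E[U] = 3.625,  E[V] = 1.75
E[UV] = 6.5
Cov(U,V) = E[UV] − E[U]E[V] = 6.5 − (3.625)(1.75) = 0.15625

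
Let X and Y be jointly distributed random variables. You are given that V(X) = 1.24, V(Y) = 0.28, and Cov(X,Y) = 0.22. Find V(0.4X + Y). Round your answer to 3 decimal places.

V(0.4X + Y) = (0.4)²·V(X) + (1)²·V(Y) + 2·(0.4)·(1)·Cov(X,Y)
= 0.16·1.24 + 1·0.28 + 0.8·0.22 = 0.6544

0.654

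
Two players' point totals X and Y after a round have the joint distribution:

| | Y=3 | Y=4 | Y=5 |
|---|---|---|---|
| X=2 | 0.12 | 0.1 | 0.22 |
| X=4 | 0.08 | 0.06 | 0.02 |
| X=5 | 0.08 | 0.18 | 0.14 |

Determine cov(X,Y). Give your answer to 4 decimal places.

-0.0920

E[X] = 3.52,  E[Y] = 4.1
E[XY] = 14.34
cov(X,Y) = E[XY] − E[X]E[Y] = 14.34 − (3.52)(4.1) = -0.092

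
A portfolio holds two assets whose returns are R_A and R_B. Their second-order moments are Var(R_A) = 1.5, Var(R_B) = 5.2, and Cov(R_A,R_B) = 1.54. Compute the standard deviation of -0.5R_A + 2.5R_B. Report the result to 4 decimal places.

Var(-0.5R_A + 2.5R_B) = (-0.5)²·Var(R_A) + (2.5)²·Var(R_B) + 2·(-0.5)·(2.5)·Cov(R_A,R_B)
= 0.25·1.5 + 6.25·5.2 + -2.5·1.54 = 29.025
SD(-0.5R_A + 2.5R_B) = √29.025 ≈ 5.3875

5.3875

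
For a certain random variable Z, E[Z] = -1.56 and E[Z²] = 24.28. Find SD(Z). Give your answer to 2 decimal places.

Var(Z) = 24.28 − (-1.56)² = 21.8464
SD(Z) = √21.8464 ≈ 4.67

4.67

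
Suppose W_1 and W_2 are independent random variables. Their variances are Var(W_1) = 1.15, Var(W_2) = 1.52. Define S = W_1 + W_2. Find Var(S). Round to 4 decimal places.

2.6700

By independence, Var(S) = (1)²Var(W_1) + (1)²Var(W_2)
= (1)²·1.15 + (1)²·1.52 = 2.67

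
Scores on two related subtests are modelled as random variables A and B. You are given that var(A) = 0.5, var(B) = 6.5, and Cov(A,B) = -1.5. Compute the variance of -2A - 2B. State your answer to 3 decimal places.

var(-2A - 2B) = (-2)²·var(A) + (-2)²·var(B) + 2·(-2)·(-2)·Cov(A,B)
= 4·0.5 + 4·6.5 + 8·-1.5 = 16

16.000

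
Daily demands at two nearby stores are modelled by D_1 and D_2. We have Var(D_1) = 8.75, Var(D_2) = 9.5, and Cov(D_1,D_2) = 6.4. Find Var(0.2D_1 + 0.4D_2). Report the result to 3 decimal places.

2.894

Var(0.2D_1 + 0.4D_2) = (0.2)²·Var(D_1) + (0.4)²·Var(D_2) + 2·(0.2)·(0.4)·Cov(D_1,D_2)
= 0.04·8.75 + 0.16·9.5 + 0.16·6.4 = 2.894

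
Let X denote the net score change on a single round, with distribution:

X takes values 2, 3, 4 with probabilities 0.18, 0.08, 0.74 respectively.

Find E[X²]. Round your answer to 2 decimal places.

13.28

E[X²] = (2)²(0.18) + (3)²(0.08) + (4)²(0.74) = 13.28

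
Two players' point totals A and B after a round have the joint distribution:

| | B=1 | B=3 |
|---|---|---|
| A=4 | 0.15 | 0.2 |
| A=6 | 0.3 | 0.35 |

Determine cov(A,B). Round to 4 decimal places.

-0.0300

E[A] = 5.3,  E[B] = 2.1
E[AB] = 11.1
cov(A,B) = E[AB] − E[A]E[B] = 11.1 − (5.3)(2.1) = -0.03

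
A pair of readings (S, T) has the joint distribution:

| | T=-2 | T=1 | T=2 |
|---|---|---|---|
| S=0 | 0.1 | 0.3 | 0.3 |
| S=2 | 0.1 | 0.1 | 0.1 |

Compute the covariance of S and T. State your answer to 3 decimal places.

E[S] = 0.6,  E[T] = 0.8
E[ST] = 0.2
Cov(S,T) = E[ST] − E[S]E[T] = 0.2 − (0.6)(0.8) = -0.28

-0.280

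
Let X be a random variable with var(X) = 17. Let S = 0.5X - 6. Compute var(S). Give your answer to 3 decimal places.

4.250

var(0.5X - 6) = (0.5)²·var(X) = 0.25·17 = 4.25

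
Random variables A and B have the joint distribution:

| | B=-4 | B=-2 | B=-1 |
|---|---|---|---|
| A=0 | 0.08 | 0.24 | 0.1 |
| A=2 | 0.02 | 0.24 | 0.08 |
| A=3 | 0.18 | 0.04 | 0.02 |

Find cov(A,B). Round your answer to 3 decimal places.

E[A] = 1.4,  E[B] = -2.36
E[AB] = -3.74
cov(A,B) = E[AB] − E[A]E[B] = -3.74 − (1.4)(-2.36) = -0.436

-0.436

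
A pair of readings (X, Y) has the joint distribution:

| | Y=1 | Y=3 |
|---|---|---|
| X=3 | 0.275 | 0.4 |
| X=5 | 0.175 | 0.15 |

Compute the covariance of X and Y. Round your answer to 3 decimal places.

-0.115

E[X] = 3.65,  E[Y] = 2.1
E[XY] = 7.55
Cov(X,Y) = E[XY] − E[X]E[Y] = 7.55 − (3.65)(2.1) = -0.115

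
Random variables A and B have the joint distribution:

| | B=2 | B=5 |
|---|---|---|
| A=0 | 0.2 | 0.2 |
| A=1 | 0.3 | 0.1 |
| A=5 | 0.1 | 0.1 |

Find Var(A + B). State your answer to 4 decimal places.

E[A] = 1.4,  E[B] = 3.2,  E[AB] = 4.6
Var(A) = 5.4 − (1.4)² = 3.44;  Var(B) = 12.4 − (3.2)² = 2.16
Cov(A,B) = 4.6 − (1.4)(3.2) = 0.12
Var(A + B) = (1)²·3.44 + (1)²·2.16 + 2·(1)·(1)·0.12 = 5.84

5.8400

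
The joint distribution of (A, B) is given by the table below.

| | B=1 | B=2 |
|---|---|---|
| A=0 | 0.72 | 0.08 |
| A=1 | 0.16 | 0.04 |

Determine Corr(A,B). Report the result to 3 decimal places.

0.123

E[A] = 0.2,  E[B] = 1.12
E[AB] = 0.24
Cov(A,B) = E[AB] − E[A]E[B] = 0.24 − (0.2)(1.12) = 0.016
Var(A) = 0.16,  Var(B) = 0.1056
ρ = 0.016 / √(0.16·0.1056) ≈ 0.123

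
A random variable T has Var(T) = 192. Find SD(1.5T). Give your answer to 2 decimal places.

Var(1.5T) = (1.5)²·192 = 432
SD(1.5T) = √432 ≈ 20.78

20.78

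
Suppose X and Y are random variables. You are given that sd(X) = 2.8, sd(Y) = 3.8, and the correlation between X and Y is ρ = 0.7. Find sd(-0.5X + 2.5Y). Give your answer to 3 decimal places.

8.578

Var(X) = (2.8)² = 7.84;  Var(Y) = (3.8)² = 14.44
cov(X,Y) = ρ·sd(X)·sd(Y) = 0.7·2.8·3.8 = 7.448
Var(-0.5X + 2.5Y) = (-0.5)²·Var(X) + (2.5)²·Var(Y) + 2·(-0.5)·(2.5)·cov(X,Y)
= 0.25·7.84 + 6.25·14.44 + -2.5·7.448 = 73.59
sd(-0.5X + 2.5Y) = √73.59 ≈ 8.578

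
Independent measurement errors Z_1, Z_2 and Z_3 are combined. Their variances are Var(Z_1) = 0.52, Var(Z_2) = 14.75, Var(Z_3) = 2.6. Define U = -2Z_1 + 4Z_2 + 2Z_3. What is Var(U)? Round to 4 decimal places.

248.4800

By independence, Var(U) = (-2)²Var(Z_1) + (4)²Var(Z_2) + (2)²Var(Z_3)
= (-2)²·0.52 + (4)²·14.75 + (2)²·2.6 = 248.48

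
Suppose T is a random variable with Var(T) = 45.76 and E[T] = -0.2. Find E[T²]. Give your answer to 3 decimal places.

E[T²] = Var(T) + (E[T])² = 45.76 + (-0.2)² = 45.8

45.800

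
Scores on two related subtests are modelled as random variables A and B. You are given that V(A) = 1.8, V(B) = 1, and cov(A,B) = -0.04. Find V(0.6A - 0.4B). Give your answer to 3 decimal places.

V(0.6A - 0.4B) = (0.6)²·V(A) + (-0.4)²·V(B) + 2·(0.6)·(-0.4)·cov(A,B)
= 0.36·1.8 + 0.16·1 + -0.48·-0.04 = 0.8272

0.827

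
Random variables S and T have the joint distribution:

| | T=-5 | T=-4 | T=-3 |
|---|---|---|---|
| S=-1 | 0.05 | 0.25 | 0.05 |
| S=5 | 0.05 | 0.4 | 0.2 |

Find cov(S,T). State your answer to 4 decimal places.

E[S] = 2.9,  E[T] = -3.85
E[ST] = -10.85
cov(S,T) = E[ST] − E[S]E[T] = -10.85 − (2.9)(-3.85) = 0.315

0.3150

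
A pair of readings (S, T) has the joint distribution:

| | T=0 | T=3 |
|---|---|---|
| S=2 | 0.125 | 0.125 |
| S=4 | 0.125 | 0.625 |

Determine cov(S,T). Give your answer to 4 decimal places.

E[S] = 3.5,  E[T] = 2.25
E[ST] = 8.25
cov(S,T) = E[ST] − E[S]E[T] = 8.25 − (3.5)(2.25) = 0.375

0.3750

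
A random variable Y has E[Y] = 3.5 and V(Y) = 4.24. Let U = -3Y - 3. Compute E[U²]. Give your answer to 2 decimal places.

220.41

E[-3Y - 3] = -3·3.5 − 3 = -13.5
V(-3Y - 3) = (-3)²·4.24 = 38.16
E[U²] = V(U) + (E[U])² = 38.16 + (-13.5)² = 220.41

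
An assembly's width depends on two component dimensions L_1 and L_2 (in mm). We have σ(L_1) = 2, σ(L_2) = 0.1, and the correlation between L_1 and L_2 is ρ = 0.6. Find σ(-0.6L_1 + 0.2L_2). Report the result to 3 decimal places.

1.188

V(L_1) = (2)² = 4;  V(L_2) = (0.1)² = 0.01
Cov(L_1,L_2) = ρ·σ(L_1)·σ(L_2) = 0.6·2·0.1 = 0.12
V(-0.6L_1 + 0.2L_2) = (-0.6)²·V(L_1) + (0.2)²·V(L_2) + 2·(-0.6)·(0.2)·Cov(L_1,L_2)
= 0.36·4 + 0.04·0.01 + -0.24·0.12 = 1.4116
σ(-0.6L_1 + 0.2L_2) = √1.4116 ≈ 1.188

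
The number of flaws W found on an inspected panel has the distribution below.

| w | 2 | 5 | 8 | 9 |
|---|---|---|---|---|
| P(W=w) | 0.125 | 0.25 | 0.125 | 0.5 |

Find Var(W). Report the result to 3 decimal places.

6.250

E[W] = (2)(0.125) + (5)(0.25) + (8)(0.125) + (9)(0.5) = 7
E[W²] = (2)²(0.125) + (5)²(0.25) + (8)²(0.125) + (9)²(0.5) = 55.25
Var(W) = E[W²] − (E[W])² = 55.25 − (7)² = 6.25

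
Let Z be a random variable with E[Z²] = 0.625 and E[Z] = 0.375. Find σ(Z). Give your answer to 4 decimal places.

0.6960

V(Z) = 0.625 − (0.375)² = 0.484375
σ(Z) = √0.484375 ≈ 0.6960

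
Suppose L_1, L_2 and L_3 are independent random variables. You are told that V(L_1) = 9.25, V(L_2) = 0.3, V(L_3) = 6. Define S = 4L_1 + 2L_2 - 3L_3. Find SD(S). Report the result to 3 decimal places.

By independence, V(S) = (4)²V(L_1) + (2)²V(L_2) + (-3)²V(L_3)
= (4)²·9.25 + (2)²·0.3 + (-3)²·6 = 203.2
SD(S) = √203.2 ≈ 14.255

14.255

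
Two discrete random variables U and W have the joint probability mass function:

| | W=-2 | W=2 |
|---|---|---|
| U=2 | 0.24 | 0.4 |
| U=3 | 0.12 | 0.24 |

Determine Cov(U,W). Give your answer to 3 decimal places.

0.038

E[U] = 2.36,  E[W] = 0.56
E[UW] = 1.36
Cov(U,W) = E[UW] − E[U]E[W] = 1.36 − (2.36)(0.56) = 0.0384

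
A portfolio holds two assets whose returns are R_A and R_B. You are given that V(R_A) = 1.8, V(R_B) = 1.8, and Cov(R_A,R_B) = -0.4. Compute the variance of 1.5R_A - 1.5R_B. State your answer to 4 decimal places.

V(1.5R_A - 1.5R_B) = (1.5)²·V(R_A) + (-1.5)²·V(R_B) + 2·(1.5)·(-1.5)·Cov(R_A,R_B)
= 2.25·1.8 + 2.25·1.8 + -4.5·-0.4 = 9.9

9.9000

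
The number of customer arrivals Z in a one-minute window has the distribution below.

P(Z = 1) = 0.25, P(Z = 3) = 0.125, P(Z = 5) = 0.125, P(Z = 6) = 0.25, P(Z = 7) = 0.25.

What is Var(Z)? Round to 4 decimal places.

5.5000

E[Z] = (1)(0.25) + (3)(0.125) + (5)(0.125) + (6)(0.25) + (7)(0.25) = 4.5
E[Z²] = (1)²(0.25) + (3)²(0.125) + (5)²(0.125) + (6)²(0.25) + (7)²(0.25) = 25.75
Var(Z) = E[Z²] − (E[Z])² = 25.75 − (4.5)² = 5.5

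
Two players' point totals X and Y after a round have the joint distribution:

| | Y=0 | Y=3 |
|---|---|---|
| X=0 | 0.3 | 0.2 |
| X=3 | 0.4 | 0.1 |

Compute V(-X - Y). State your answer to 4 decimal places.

3.2400

E[X] = 1.5,  E[Y] = 0.9,  E[XY] = 0.9
V(X) = 4.5 − (1.5)² = 2.25;  V(Y) = 2.7 − (0.9)² = 1.89
Cov(X,Y) = 0.9 − (1.5)(0.9) = -0.45
V(-X - Y) = (-1)²·2.25 + (-1)²·1.89 + 2·(-1)·(-1)·-0.45 = 3.24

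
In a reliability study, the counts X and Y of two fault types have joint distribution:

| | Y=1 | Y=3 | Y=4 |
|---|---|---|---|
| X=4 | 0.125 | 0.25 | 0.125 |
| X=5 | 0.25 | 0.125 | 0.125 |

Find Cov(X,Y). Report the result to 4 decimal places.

-0.1250

E[X] = 4.5,  E[Y] = 2.5
E[XY] = 11.125
Cov(X,Y) = E[XY] − E[X]E[Y] = 11.125 − (4.5)(2.5) = -0.125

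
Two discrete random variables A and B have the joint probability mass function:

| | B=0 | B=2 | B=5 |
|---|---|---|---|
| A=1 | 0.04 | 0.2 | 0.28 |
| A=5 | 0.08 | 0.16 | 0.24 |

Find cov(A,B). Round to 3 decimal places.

-0.294

E[A] = 2.92,  E[B] = 3.32
E[AB] = 9.4
cov(A,B) = E[AB] − E[A]E[B] = 9.4 − (2.92)(3.32) = -0.2944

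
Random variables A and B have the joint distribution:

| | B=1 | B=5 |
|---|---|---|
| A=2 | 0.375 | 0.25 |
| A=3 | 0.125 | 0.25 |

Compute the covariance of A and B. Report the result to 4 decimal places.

E[A] = 2.375,  E[B] = 3
E[AB] = 7.375
Cov(A,B) = E[AB] − E[A]E[B] = 7.375 − (2.375)(3) = 0.25

0.2500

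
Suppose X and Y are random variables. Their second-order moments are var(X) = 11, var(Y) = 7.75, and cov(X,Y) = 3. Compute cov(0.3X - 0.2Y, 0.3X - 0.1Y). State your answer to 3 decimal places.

cov(0.3X - 0.2Y, 0.3X - 0.1Y) = (0.3)(0.3)var(X) + (-0.2)(-0.1)var(Y) + [(0.3)(-0.1) + (-0.2)(0.3)]cov(X,Y)
= 0.09·11 + 0.02·7.75 + -0.09·3 = 0.875

0.875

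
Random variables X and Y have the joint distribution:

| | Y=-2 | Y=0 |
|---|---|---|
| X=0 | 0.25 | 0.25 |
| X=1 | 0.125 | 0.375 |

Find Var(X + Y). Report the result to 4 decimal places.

1.4375

E[X] = 0.5,  E[Y] = -0.75,  E[XY] = -0.25
Var(X) = 0.5 − (0.5)² = 0.25;  Var(Y) = 1.5 − (-0.75)² = 0.9375
Cov(X,Y) = -0.25 − (0.5)(-0.75) = 0.125
Var(X + Y) = (1)²·0.25 + (1)²·0.9375 + 2·(1)·(1)·0.125 = 1.4375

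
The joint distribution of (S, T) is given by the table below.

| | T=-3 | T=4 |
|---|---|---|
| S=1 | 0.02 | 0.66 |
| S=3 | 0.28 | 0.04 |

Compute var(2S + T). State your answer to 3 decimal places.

3.468

E[S] = 1.64,  E[T] = 1.9,  E[ST] = 0.54
var(S) = 3.56 − (1.64)² = 0.8704;  var(T) = 13.9 − (1.9)² = 10.29
Cov(S,T) = 0.54 − (1.64)(1.9) = -2.576
var(2S + T) = (2)²·0.8704 + (1)²·10.29 + 2·(2)·(1)·-2.576 = 3.4676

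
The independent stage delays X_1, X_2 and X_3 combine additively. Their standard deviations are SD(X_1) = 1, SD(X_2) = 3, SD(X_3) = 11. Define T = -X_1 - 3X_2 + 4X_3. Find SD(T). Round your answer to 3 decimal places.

44.922

Var(X_1) = 1, Var(X_2) = 9, Var(X_3) = 121
By independence, Var(T) = (-1)²Var(X_1) + (-3)²Var(X_2) + (4)²Var(X_3)
= (-1)²·1 + (-3)²·9 + (4)²·121 = 2018
SD(T) = √2018 ≈ 44.922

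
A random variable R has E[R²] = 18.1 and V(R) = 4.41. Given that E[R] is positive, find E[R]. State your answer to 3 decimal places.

(E[R])² = E[R²] − V(R) = 18.1 − 4.41 = 13.69
E[R] = √13.69 = 3.7

3.700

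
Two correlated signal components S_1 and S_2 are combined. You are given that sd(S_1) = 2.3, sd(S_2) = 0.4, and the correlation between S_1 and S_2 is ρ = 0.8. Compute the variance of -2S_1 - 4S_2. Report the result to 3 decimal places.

35.496

Var(S_1) = (2.3)² = 5.29;  Var(S_2) = (0.4)² = 0.16
Cov(S_1,S_2) = ρ·sd(S_1)·sd(S_2) = 0.8·2.3·0.4 = 0.736
Var(-2S_1 - 4S_2) = (-2)²·Var(S_1) + (-4)²·Var(S_2) + 2·(-2)·(-4)·Cov(S_1,S_2)
= 4·5.29 + 16·0.16 + 16·0.736 = 35.496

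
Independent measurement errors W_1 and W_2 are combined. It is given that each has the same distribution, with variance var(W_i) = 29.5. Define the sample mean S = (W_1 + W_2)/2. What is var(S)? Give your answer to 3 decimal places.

14.750

By independence, var(S) = (0.5)²var(W_1) + (0.5)²var(W_2)
= (0.5)²·29.5 + (0.5)²·29.5 = 14.75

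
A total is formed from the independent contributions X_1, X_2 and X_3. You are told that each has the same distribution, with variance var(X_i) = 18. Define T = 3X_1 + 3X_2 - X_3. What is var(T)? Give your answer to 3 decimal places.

342.000

By independence, var(T) = (3)²var(X_1) + (3)²var(X_2) + (-1)²var(X_3)
= (3)²·18 + (3)²·18 + (-1)²·18 = 342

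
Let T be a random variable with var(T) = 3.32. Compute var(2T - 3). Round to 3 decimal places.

13.280

var(2T - 3) = (2)²·var(T) = 4·3.32 = 13.28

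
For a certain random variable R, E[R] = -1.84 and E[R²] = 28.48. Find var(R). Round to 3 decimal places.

var(R) = 28.48 − (-1.84)² = 25.0944

25.094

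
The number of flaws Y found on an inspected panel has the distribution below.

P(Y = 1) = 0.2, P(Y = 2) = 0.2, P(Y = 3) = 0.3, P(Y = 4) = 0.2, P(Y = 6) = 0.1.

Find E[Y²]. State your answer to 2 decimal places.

E[Y²] = (1)²(0.2) + (2)²(0.2) + (3)²(0.3) + (4)²(0.2) + (6)²(0.1) = 10.5

10.50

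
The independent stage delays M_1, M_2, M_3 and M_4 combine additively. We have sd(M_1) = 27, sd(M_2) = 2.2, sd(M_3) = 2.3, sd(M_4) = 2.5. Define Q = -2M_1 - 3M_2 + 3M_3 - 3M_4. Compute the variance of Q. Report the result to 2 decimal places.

3063.42

Var(M_1) = 729, Var(M_2) = 4.84, Var(M_3) = 5.29, Var(M_4) = 6.25
By independence, Var(Q) = (-2)²Var(M_1) + (-3)²Var(M_2) + (3)²Var(M_3) + (-3)²Var(M_4)
= (-2)²·729 + (-3)²·4.84 + (3)²·5.29 + (-3)²·6.25 = 3063.42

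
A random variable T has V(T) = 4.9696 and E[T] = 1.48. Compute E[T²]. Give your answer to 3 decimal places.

7.160

E[T²] = V(T) + (E[T])² = 4.9696 + (1.48)² = 7.16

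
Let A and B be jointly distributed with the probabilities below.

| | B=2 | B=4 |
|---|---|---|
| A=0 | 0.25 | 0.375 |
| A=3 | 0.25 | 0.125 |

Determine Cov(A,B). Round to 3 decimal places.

-0.375

E[A] = 1.125,  E[B] = 3
E[AB] = 3
Cov(A,B) = E[AB] − E[A]E[B] = 3 − (1.125)(3) = -0.375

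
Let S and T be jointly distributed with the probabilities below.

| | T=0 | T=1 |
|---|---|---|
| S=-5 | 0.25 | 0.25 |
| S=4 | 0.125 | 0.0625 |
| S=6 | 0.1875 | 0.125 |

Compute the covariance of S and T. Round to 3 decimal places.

E[S] = 0.125,  E[T] = 0.4375
E[ST] = -0.25
cov(S,T) = E[ST] − E[S]E[T] = -0.25 − (0.125)(0.4375) = -0.3046875

-0.305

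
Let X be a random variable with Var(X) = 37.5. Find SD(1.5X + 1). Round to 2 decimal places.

Var(1.5X + 1) = (1.5)²·37.5 = 84.375
SD(1.5X + 1) = √84.375 ≈ 9.19

9.19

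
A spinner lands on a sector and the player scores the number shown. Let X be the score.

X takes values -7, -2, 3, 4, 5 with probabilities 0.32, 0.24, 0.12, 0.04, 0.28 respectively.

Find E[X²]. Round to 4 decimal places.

25.3600

E[X²] = (-7)²(0.32) + (-2)²(0.24) + (3)²(0.12) + (4)²(0.04) + (5)²(0.28) = 25.36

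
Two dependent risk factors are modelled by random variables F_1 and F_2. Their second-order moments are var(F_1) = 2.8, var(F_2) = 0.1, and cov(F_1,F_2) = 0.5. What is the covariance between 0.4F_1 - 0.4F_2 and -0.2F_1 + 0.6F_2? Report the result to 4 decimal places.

cov(0.4F_1 - 0.4F_2, -0.2F_1 + 0.6F_2) = (0.4)(-0.2)var(F_1) + (-0.4)(0.6)var(F_2) + [(0.4)(0.6) + (-0.4)(-0.2)]cov(F_1,F_2)
= -0.08·2.8 + -0.24·0.1 + 0.32·0.5 = -0.088

-0.0880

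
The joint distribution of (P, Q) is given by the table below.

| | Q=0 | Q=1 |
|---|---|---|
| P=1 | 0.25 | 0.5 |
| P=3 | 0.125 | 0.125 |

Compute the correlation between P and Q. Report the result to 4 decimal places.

-0.1491

E[P] = 1.5,  E[Q] = 0.625
E[PQ] = 0.875
Cov(P,Q) = E[PQ] − E[P]E[Q] = 0.875 − (1.5)(0.625) = -0.0625
V(P) = 0.75,  V(Q) = 0.234375
ρ = -0.0625 / √(0.75·0.234375) ≈ -0.1491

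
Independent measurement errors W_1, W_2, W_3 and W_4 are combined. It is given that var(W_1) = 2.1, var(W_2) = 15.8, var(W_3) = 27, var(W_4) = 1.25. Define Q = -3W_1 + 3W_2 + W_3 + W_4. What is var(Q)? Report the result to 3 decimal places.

By independence, var(Q) = (-3)²var(W_1) + (3)²var(W_2) + (1)²var(W_3) + (1)²var(W_4)
= (-3)²·2.1 + (3)²·15.8 + (1)²·27 + (1)²·1.25 = 189.35

189.350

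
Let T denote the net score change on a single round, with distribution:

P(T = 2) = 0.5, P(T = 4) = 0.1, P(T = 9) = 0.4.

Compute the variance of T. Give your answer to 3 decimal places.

11.000

E[T] = (2)(0.5) + (4)(0.1) + (9)(0.4) = 5
E[T²] = (2)²(0.5) + (4)²(0.1) + (9)²(0.4) = 36
Var(T) = E[T²] − (E[T])² = 36 − (5)² = 11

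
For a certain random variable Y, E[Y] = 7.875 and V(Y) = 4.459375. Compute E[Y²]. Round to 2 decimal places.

E[Y²] = V(Y) + (E[Y])² = 4.459375 + (7.875)² = 66.475

66.48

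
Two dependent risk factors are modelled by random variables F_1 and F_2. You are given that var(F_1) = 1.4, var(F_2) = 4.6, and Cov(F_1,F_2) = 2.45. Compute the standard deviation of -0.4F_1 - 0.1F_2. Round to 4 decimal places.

0.6826

var(-0.4F_1 - 0.1F_2) = (-0.4)²·var(F_1) + (-0.1)²·var(F_2) + 2·(-0.4)·(-0.1)·Cov(F_1,F_2)
= 0.16·1.4 + 0.01·4.6 + 0.08·2.45 = 0.466
SD(-0.4F_1 - 0.1F_2) = √0.466 ≈ 0.6826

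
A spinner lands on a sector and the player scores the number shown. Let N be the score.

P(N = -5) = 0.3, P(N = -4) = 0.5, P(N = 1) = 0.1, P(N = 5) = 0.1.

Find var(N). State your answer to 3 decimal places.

9.690

E[N] = (-5)(0.3) + (-4)(0.5) + (1)(0.1) + (5)(0.1) = -2.9
E[N²] = (-5)²(0.3) + (-4)²(0.5) + (1)²(0.1) + (5)²(0.1) = 18.1
var(N) = E[N²] − (E[N])² = 18.1 − (-2.9)² = 9.69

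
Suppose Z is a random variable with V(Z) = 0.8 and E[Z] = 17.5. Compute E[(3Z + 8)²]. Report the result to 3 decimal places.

3667.450

E[3Z + 8] = 3·17.5 + 8 = 60.5
V(3Z + 8) = (3)²·0.8 = 7.2
E[(3Z + 8)²] = V((3Z + 8)) + (E[(3Z + 8)])² = 7.2 + (60.5)² = 3667.45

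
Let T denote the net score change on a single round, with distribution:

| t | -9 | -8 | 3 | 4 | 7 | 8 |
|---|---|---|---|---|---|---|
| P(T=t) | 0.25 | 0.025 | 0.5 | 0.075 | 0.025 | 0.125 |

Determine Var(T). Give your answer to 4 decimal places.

36.4994

E[T] = (-9)(0.25) + (-8)(0.025) + (3)(0.5) + (4)(0.075) + (7)(0.025) + (8)(0.125) = 0.525
E[T²] = (-9)²(0.25) + (-8)²(0.025) + (3)²(0.5) + (4)²(0.075) + (7)²(0.025) + (8)²(0.125) = 36.775
Var(T) = E[T²] − (E[T])² = 36.775 − (0.525)² = 36.499375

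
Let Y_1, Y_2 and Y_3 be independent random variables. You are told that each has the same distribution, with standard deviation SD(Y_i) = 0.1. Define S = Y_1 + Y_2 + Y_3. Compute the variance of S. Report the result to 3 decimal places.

Var(Y_i) = (0.1)² = 0.01
By independence, Var(S) = (1)²Var(Y_1) + (1)²Var(Y_2) + (1)²Var(Y_3)
= (1)²·0.01 + (1)²·0.01 + (1)²·0.01 = 0.03

0.030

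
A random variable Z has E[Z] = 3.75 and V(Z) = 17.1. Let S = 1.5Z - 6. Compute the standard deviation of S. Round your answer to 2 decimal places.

V(1.5Z - 6) = (1.5)²·17.1 = 38.475
σ(S) = √38.475 ≈ 6.20

6.20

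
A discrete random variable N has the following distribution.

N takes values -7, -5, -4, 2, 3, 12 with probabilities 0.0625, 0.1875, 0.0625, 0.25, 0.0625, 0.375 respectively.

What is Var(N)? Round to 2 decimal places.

51.62

E[N] = (-7)(0.0625) + (-5)(0.1875) + (-4)(0.0625) + (2)(0.25) + (3)(0.0625) + (12)(0.375) = 3.5625
E[N²] = (-7)²(0.0625) + (-5)²(0.1875) + (-4)²(0.0625) + (2)²(0.25) + (3)²(0.0625) + (12)²(0.375) = 64.3125
Var(N) = E[N²] − (E[N])² = 64.3125 − (3.5625)² = 51.62109375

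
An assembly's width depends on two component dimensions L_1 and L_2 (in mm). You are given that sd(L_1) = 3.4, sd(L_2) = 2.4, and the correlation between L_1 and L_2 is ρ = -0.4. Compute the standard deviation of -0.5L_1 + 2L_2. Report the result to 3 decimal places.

5.697

Var(L_1) = (3.4)² = 11.56;  Var(L_2) = (2.4)² = 5.76
cov(L_1,L_2) = ρ·sd(L_1)·sd(L_2) = -0.4·3.4·2.4 = -3.264
Var(-0.5L_1 + 2L_2) = (-0.5)²·Var(L_1) + (2)²·Var(L_2) + 2·(-0.5)·(2)·cov(L_1,L_2)
= 0.25·11.56 + 4·5.76 + -2·-3.264 = 32.458
sd(-0.5L_1 + 2L_2) = √32.458 ≈ 5.697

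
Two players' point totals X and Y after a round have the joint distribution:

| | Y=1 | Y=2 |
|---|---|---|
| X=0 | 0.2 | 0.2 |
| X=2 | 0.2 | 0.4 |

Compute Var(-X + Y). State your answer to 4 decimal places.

1.0400

E[X] = 1.2,  E[Y] = 1.6,  E[XY] = 2
Var(X) = 2.4 − (1.2)² = 0.96;  Var(Y) = 2.8 − (1.6)² = 0.24
cov(X,Y) = 2 − (1.2)(1.6) = 0.08
Var(-X + Y) = (-1)²·0.96 + (1)²·0.24 + 2·(-1)·(1)·0.08 = 1.04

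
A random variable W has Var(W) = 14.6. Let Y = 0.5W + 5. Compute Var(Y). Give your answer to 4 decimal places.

Var(0.5W + 5) = (0.5)²·Var(W) = 0.25·14.6 = 3.65

3.6500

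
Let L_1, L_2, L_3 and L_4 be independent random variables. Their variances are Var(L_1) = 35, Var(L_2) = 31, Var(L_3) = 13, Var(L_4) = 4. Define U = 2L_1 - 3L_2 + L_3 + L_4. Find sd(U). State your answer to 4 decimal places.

20.8806

By independence, Var(U) = (2)²Var(L_1) + (-3)²Var(L_2) + (1)²Var(L_3) + (1)²Var(L_4)
= (2)²·35 + (-3)²·31 + (1)²·13 + (1)²·4 = 436
sd(U) = √436 ≈ 20.8806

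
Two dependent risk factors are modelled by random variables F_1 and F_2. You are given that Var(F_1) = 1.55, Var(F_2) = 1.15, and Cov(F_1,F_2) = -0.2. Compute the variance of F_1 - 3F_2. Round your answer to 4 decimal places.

Var(F_1 - 3F_2) = (1)²·Var(F_1) + (-3)²·Var(F_2) + 2·(1)·(-3)·Cov(F_1,F_2)
= 1·1.55 + 9·1.15 + -6·-0.2 = 13.1

13.1000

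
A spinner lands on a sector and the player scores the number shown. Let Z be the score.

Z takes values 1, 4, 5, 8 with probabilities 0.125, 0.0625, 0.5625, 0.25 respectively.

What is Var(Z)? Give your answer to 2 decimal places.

E[Z] = (1)(0.125) + (4)(0.0625) + (5)(0.5625) + (8)(0.25) = 5.1875
E[Z²] = (1)²(0.125) + (4)²(0.0625) + (5)²(0.5625) + (8)²(0.25) = 31.1875
Var(Z) = E[Z²] − (E[Z])² = 31.1875 − (5.1875)² = 4.27734375

4.28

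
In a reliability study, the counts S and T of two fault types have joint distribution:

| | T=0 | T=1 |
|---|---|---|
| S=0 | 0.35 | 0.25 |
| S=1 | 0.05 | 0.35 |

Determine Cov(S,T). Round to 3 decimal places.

E[S] = 0.4,  E[T] = 0.6
E[ST] = 0.35
Cov(S,T) = E[ST] − E[S]E[T] = 0.35 − (0.4)(0.6) = 0.11

0.110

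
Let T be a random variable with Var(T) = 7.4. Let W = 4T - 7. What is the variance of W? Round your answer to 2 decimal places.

Var(4T - 7) = (4)²·Var(T) = 16·7.4 = 118.4

118.40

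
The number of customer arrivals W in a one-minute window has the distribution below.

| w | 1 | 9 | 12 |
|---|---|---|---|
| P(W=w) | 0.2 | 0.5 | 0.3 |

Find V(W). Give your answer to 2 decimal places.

E[W] = (1)(0.2) + (9)(0.5) + (12)(0.3) = 8.3
E[W²] = (1)²(0.2) + (9)²(0.5) + (12)²(0.3) = 83.9
V(W) = E[W²] − (E[W])² = 83.9 − (8.3)² = 15.01

15.01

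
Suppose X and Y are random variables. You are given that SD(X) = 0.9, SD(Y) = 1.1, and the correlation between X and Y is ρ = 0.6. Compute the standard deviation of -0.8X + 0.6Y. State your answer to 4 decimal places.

0.6195

V(X) = (0.9)² = 0.81;  V(Y) = (1.1)² = 1.21
cov(X,Y) = ρ·SD(X)·SD(Y) = 0.6·0.9·1.1 = 0.594
V(-0.8X + 0.6Y) = (-0.8)²·V(X) + (0.6)²·V(Y) + 2·(-0.8)·(0.6)·cov(X,Y)
= 0.64·0.81 + 0.36·1.21 + -0.96·0.594 = 0.38376
SD(-0.8X + 0.6Y) = √0.38376 ≈ 0.6195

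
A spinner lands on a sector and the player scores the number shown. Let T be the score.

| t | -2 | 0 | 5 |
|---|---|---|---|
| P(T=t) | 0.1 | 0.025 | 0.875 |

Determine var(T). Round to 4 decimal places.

4.8444

E[T] = (-2)(0.1) + (0)(0.025) + (5)(0.875) = 4.175
E[T²] = (-2)²(0.1) + (0)²(0.025) + (5)²(0.875) = 22.275
var(T) = E[T²] − (E[T])² = 22.275 − (4.175)² = 4.844375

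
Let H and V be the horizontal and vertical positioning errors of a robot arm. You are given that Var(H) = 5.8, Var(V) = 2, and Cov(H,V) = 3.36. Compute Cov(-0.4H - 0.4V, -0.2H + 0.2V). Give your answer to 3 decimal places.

0.304

Cov(-0.4H - 0.4V, -0.2H + 0.2V) = (-0.4)(-0.2)Var(H) + (-0.4)(0.2)Var(V) + [(-0.4)(0.2) + (-0.4)(-0.2)]Cov(H,V)
= 0.08·5.8 + -0.08·2 + 0·3.36 = 0.304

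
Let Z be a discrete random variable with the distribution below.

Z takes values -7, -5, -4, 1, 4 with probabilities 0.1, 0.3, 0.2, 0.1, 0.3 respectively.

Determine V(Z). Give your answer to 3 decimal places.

E[Z] = (-7)(0.1) + (-5)(0.3) + (-4)(0.2) + (1)(0.1) + (4)(0.3) = -1.7
E[Z²] = (-7)²(0.1) + (-5)²(0.3) + (-4)²(0.2) + (1)²(0.1) + (4)²(0.3) = 20.5
V(Z) = E[Z²] − (E[Z])² = 20.5 − (-1.7)² = 17.61

17.610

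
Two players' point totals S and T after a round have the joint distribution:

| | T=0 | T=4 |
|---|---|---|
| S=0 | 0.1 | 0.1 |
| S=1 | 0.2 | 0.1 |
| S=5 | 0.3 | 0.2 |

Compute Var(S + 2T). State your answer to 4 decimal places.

E[S] = 2.8,  E[T] = 1.6,  E[ST] = 4.4
Var(S) = 12.8 − (2.8)² = 4.96;  Var(T) = 6.4 − (1.6)² = 3.84
Cov(S,T) = 4.4 − (2.8)(1.6) = -0.08
Var(S + 2T) = (1)²·4.96 + (2)²·3.84 + 2·(1)·(2)·-0.08 = 20

20.0000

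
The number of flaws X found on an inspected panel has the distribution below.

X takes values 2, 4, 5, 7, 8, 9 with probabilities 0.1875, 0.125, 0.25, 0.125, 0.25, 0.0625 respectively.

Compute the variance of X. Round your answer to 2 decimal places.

5.25

E[X] = (2)(0.1875) + (4)(0.125) + (5)(0.25) + (7)(0.125) + (8)(0.25) + (9)(0.0625) = 5.5625
E[X²] = (2)²(0.1875) + (4)²(0.125) + (5)²(0.25) + (7)²(0.125) + (8)²(0.25) + (9)²(0.0625) = 36.1875
var(X) = E[X²] − (E[X])² = 36.1875 − (5.5625)² = 5.24609375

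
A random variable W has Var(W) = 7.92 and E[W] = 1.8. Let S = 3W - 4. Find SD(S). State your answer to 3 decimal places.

8.443

Var(3W - 4) = (3)²·7.92 = 71.28
SD(S) = √71.28 ≈ 8.443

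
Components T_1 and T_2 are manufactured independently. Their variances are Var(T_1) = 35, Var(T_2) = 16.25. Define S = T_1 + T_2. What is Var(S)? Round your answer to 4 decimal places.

51.2500

By independence, Var(S) = (1)²Var(T_1) + (1)²Var(T_2)
= (1)²·35 + (1)²·16.25 = 51.25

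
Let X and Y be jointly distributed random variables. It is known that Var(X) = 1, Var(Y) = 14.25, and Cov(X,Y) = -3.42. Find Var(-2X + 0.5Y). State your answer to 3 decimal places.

14.403

Var(-2X + 0.5Y) = (-2)²·Var(X) + (0.5)²·Var(Y) + 2·(-2)·(0.5)·Cov(X,Y)
= 4·1 + 0.25·14.25 + -2·-3.42 = 14.4025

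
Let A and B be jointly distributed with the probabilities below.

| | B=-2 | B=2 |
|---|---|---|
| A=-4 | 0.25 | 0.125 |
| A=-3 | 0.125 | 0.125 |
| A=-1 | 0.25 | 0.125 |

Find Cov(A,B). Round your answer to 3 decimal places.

E[A] = -2.625,  E[B] = -0.5
E[AB] = 1.25
Cov(A,B) = E[AB] − E[A]E[B] = 1.25 − (-2.625)(-0.5) = -0.0625

-0.063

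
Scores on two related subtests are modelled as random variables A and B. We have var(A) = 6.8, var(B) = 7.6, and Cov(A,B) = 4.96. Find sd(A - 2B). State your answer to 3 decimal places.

var(A - 2B) = (1)²·var(A) + (-2)²·var(B) + 2·(1)·(-2)·Cov(A,B)
= 1·6.8 + 4·7.6 + -4·4.96 = 17.36
sd(A - 2B) = √17.36 ≈ 4.167

4.167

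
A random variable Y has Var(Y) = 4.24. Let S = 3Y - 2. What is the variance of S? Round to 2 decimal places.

38.16

Var(3Y - 2) = (3)²·Var(Y) = 9·4.24 = 38.16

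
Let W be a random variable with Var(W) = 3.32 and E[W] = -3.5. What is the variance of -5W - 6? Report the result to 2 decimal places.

83.00

Var(-5W - 6) = (-5)²·Var(W) = 25·3.32 = 83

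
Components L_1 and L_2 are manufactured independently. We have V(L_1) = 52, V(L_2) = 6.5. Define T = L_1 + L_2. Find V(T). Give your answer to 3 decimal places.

58.500

By independence, V(T) = (1)²V(L_1) + (1)²V(L_2)
= (1)²·52 + (1)²·6.5 = 58.5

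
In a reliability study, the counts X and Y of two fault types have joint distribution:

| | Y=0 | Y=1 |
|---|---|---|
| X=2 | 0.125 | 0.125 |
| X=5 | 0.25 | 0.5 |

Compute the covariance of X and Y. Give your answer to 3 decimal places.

E[X] = 4.25,  E[Y] = 0.625
E[XY] = 2.75
cov(X,Y) = E[XY] − E[X]E[Y] = 2.75 − (4.25)(0.625) = 0.09375

0.094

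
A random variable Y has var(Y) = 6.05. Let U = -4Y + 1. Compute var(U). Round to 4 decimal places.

96.8000

var(-4Y + 1) = (-4)²·var(Y) = 16·6.05 = 96.8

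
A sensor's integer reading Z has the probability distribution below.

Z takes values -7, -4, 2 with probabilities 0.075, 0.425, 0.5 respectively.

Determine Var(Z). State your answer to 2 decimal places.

E[Z] = (-7)(0.075) + (-4)(0.425) + (2)(0.5) = -1.225
E[Z²] = (-7)²(0.075) + (-4)²(0.425) + (2)²(0.5) = 12.475
Var(Z) = E[Z²] − (E[Z])² = 12.475 − (-1.225)² = 10.974375

10.97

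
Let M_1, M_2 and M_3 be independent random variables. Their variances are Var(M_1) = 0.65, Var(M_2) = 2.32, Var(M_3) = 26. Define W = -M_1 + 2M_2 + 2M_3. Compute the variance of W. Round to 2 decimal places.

113.93

By independence, Var(W) = (-1)²Var(M_1) + (2)²Var(M_2) + (2)²Var(M_3)
= (-1)²·0.65 + (2)²·2.32 + (2)²·26 = 113.93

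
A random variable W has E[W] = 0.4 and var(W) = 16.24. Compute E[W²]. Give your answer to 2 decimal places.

E[W²] = var(W) + (E[W])² = 16.24 + (0.4)² = 16.4

16.40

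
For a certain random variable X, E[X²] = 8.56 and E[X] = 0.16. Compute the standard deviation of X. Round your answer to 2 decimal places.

2.92

var(X) = 8.56 − (0.16)² = 8.5344
SD(X) = √8.5344 ≈ 2.92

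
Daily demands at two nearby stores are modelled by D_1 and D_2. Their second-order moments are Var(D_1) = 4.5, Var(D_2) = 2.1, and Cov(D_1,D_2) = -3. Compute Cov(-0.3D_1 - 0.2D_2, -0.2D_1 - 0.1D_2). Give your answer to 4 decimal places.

Cov(-0.3D_1 - 0.2D_2, -0.2D_1 - 0.1D_2) = (-0.3)(-0.2)Var(D_1) + (-0.2)(-0.1)Var(D_2) + [(-0.3)(-0.1) + (-0.2)(-0.2)]Cov(D_1,D_2)
= 0.06·4.5 + 0.02·2.1 + 0.07·-3 = 0.102

0.1020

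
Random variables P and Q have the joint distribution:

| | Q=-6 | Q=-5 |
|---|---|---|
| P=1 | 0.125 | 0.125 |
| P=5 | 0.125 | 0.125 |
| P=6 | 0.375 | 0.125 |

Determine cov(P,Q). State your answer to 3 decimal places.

E[P] = 4.5,  E[Q] = -5.625
E[PQ] = -25.5
cov(P,Q) = E[PQ] − E[P]E[Q] = -25.5 − (4.5)(-5.625) = -0.1875

-0.188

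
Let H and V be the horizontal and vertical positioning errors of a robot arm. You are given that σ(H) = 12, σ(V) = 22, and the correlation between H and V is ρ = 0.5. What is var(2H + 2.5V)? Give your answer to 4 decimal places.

var(H) = (12)² = 144;  var(V) = (22)² = 484
Cov(H,V) = ρ·σ(H)·σ(V) = 0.5·12·22 = 132
var(2H + 2.5V) = (2)²·var(H) + (2.5)²·var(V) + 2·(2)·(2.5)·Cov(H,V)
= 4·144 + 6.25·484 + 10·132 = 4921

4921.0000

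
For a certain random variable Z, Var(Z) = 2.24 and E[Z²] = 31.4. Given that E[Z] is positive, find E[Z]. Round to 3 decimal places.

5.400

(E[Z])² = E[Z²] − Var(Z) = 31.4 − 2.24 = 29.16
E[Z] = √29.16 = 5.4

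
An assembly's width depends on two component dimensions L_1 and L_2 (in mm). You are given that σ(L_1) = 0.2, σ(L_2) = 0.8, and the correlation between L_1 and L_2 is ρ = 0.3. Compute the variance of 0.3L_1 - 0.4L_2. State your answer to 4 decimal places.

Var(L_1) = (0.2)² = 0.04;  Var(L_2) = (0.8)² = 0.64
Cov(L_1,L_2) = ρ·σ(L_1)·σ(L_2) = 0.3·0.2·0.8 = 0.048
Var(0.3L_1 - 0.4L_2) = (0.3)²·Var(L_1) + (-0.4)²·Var(L_2) + 2·(0.3)·(-0.4)·Cov(L_1,L_2)
= 0.09·0.04 + 0.16·0.64 + -0.24·0.048 = 0.09448

0.0945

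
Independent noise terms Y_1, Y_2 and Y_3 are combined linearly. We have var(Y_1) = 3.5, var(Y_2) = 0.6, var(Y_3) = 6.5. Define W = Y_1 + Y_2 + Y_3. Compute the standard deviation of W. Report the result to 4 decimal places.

3.2558

By independence, var(W) = (1)²var(Y_1) + (1)²var(Y_2) + (1)²var(Y_3)
= (1)²·3.5 + (1)²·0.6 + (1)²·6.5 = 10.6
σ(W) = √10.6 ≈ 3.2558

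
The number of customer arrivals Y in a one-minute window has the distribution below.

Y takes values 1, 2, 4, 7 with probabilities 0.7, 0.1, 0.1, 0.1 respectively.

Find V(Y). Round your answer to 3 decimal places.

E[Y] = (1)(0.7) + (2)(0.1) + (4)(0.1) + (7)(0.1) = 2
E[Y²] = (1)²(0.7) + (2)²(0.1) + (4)²(0.1) + (7)²(0.1) = 7.6
V(Y) = E[Y²] − (E[Y])² = 7.6 − (2)² = 3.6

3.600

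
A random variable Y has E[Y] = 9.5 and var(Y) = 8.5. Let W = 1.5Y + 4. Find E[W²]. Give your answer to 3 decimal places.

352.188

E[1.5Y + 4] = 1.5·9.5 + 4 = 18.25
var(1.5Y + 4) = (1.5)²·8.5 = 19.125
E[W²] = var(W) + (E[W])² = 19.125 + (18.25)² = 352.1875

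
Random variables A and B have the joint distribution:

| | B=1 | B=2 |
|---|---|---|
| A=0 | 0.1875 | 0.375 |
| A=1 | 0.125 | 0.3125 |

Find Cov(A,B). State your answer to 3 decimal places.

E[A] = 0.4375,  E[B] = 1.6875
E[AB] = 0.75
Cov(A,B) = E[AB] − E[A]E[B] = 0.75 − (0.4375)(1.6875) = 0.01171875

0.012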